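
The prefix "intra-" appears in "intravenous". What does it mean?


Prefix: intra-
As in: intravenous -> intra- + venous
Meaning = within


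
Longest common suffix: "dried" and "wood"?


Word 1: "dried"
Word 2: "wood"
Comparing from end:
  Pos -1: 'd' == 'd'
  Pos -2: 'e' != 'o' (stop)
LCS = "d" (length 1)


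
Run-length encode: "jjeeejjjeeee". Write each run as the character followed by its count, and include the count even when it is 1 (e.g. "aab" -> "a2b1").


String: "jjeeejjjeeee"
Scanning for consecutive runs:
  'j' x 2
  'e' x 3
  'j' x 3
  'e' x 4
RLE = "j2e3j3e4"


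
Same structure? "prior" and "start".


Pattern of "prior": [0, 1, 2, 3, 1]
Pattern of "start": [0, 1, 2, 3, 1]
Patterns match
Same pattern = Yes


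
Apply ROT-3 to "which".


Word: "which"
Shift: 3
Each letter → (letter + shift) mod 26:
  'w' (22) + 3 = 25 → 'z'
  'h' (7) + 3 = 10 → 'k'
  'i' (8) + 3 = 11 → 'l'
  'c' (2) + 3 = 5 → 'f'
  'h' (7) + 3 = 10 → 'k'
Result = "zklfk"


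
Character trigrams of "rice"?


Word: "rice" (length 4)
Number of trigrams = 4 - 3 + 1 = 2
  Position 0: "ric"
  Position 1: "ice"
Trigrams = "ric", "ice"


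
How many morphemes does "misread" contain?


Word: "misread"
Morphemes: mis- + read
Each morpheme carries meaning
= 2 morphemes


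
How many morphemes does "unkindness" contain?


Word: "unkindness"
Morphemes: un- | kind | -ness
Each morpheme carries meaning
= 3 morphemes


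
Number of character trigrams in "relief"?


Word: "relief" (length 6)
Number of 3-grams = length - 3 + 1 = 6 - 3 + 1
= 4


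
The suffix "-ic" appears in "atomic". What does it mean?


Suffix: -ic
As in: atomic -> atom + -ic
Meaning = relating to


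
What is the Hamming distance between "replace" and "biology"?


Comparing character by character (same length = 7):
  Pos 0: 'r' vs 'b' !=
  Pos 1: 'e' vs 'i' !=
  Pos 2: 'p' vs 'o' !=
  Pos 3: 'l' vs 'l' =
  Pos 4: 'a' vs 'o' !=
  Pos 5: 'c' vs 'g' !=
  Pos 6: 'e' vs 'y' !=
Hamming distance = 6


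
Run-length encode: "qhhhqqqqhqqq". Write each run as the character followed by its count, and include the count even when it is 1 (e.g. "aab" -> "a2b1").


String: "qhhhqqqqhqqq"
Scanning for consecutive runs:
  'q' x 1
  'h' x 3
  'q' x 4
  'h' x 1
  'q' x 3
RLE = "q1h3q4h1q3"


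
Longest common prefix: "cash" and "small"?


Word 1: "cash"
Word 2: "small"
Comparing from start:
  Pos 0: 'c' != 's' (stop)
LCP = "" (length 0)


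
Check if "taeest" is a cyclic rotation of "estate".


Word: "estate", Candidate: "taeest"
Method: check if candidate is substring of word+word
"estateestate" contains "taeest"? No
Is rotation = No


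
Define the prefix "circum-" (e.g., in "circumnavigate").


Prefix: circum-
Example: circumnavigate = circum- + navigate
Meaning = around


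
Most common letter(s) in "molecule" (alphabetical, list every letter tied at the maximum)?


Word: "molecule"
Letter counts:
  'c': 1
  'e': 2
  'l': 2
  'm': 1
  'o': 1
  'u': 1
Maximum count = 2
Most frequent = 'e', 'l' (2 times each)


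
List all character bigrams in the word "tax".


Word: "tax" (length 3)
Number of bigrams = 3 - 2 + 1 = 2
  Position 0: "ta"
  Position 1: "ax"
Bigrams = "ta", "ax"


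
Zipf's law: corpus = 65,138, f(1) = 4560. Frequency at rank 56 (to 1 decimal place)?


Zipf's law: f(r) = f(1) / r
f(1) = 4560
f(56) = 4560 / 56
= 81.4 occurrences


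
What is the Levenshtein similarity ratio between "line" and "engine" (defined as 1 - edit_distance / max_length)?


Word 1: "line" (length 4)
Word 2: "engine" (length 6)
One optimal edit sequence:
  1. insert 'e'  (+1)
  2. insert 'n'  (+1)
  3. substitute 'l' -> 'g'  (+1)
  4. keep 'i'
  5. keep 'n'
  6. keep 'e'
Edit distance = 3
Max length = max(4, 6) = 6
Similarity = 1 - 3/6
= 0.5000


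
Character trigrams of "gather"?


Word: "gather" (length 6)
Number of trigrams = 6 - 3 + 1 = 4
  Position 0: "gat"
  Position 1: "ath"
  Position 2: "the"
  Position 3: "her"
Trigrams = "gat", "ath", "the", "her"


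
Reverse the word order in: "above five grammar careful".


Original: "above five grammar careful"
Words (1..n): above | five | grammar | careful
Reversed (n..1): careful | grammar | five | above
Result = "careful grammar five above"


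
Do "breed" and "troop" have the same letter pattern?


Pattern of "breed": [0, 1, 2, 2, 3]
Pattern of "troop": [0, 1, 2, 2, 3]
Patterns match
Same pattern = Yes


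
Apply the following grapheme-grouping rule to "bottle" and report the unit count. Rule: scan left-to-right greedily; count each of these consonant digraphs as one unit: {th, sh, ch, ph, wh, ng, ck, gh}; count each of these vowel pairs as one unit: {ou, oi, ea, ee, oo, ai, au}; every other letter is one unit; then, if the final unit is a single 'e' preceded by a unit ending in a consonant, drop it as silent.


Word: "bottle" (6 letters)
Left-to-right scan:
  1. 'b' (letter)
  2. 'o' (letter)
  3. 't' (letter)
  4. 't' (letter)
  5. 'l' (letter)
  6. 'e' (letter)
Units from scan: 6
Final unit is 'e' after a consonant -> drop as silent (-1)
Sound units = 5 units


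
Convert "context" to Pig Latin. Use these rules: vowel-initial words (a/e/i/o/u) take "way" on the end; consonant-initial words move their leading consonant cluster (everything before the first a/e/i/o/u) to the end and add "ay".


Word: "context"
Starts with consonant(s) → move to end, add 'ay'
Consonant cluster: "c"
Pig Latin = "ontextcay"


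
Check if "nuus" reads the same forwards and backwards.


Word: "nuus"
Reversed: "suun"
Forward == Backward? nuus != suun
Palindrome = No


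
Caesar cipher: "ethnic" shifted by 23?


Word: "ethnic"
Shift: 23
Each letter → (letter + shift) mod 26:
  'e' (4) + 23 = 1 → 'b'
  't' (19) + 23 = 16 → 'q'
  'h' (7) + 23 = 4 → 'e'
  'n' (13) + 23 = 10 → 'k'
  'i' (8) + 23 = 5 → 'f'
  'c' (2) + 23 = 25 → 'z'
Result = "bqekfz"


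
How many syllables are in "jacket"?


Word: "jacket"
Syllable breakdown: jack-et
Counting: 2 parts
= 2 syllables


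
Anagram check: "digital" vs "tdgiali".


Word 1: "digital" → sorted: adgiilt
Word 2: "tdgiali" → sorted: adgiilt
Same letters? adgiilt == adgiilt
Anagram = Yes


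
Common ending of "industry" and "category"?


Word 1: "industry"
Word 2: "category"
Comparing from end:
  Pos -1: 'y' == 'y'
  Pos -2: 'r' == 'r'
  Pos -3: 't' != 'o' (stop)
LCS = "ry" (length 2)


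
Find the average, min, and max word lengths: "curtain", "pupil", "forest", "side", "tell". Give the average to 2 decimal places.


Lengths: "curtain"=7, "pupil"=5, "forest"=6, "side"=4, "tell"=4
Sum = 26, Count = 5
Average = 26/5 = 5.20
= avg=5.20, min=4, max=7


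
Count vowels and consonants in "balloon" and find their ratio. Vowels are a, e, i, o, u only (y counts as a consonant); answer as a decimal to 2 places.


Word: "balloon"
Vowels (a,e,i,o,u): 3
Consonants: 4
Ratio = 3/4
= 0.75


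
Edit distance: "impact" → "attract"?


Word 1: "impact" (length 6)
Word 2: "attract" (length 7)
One optimal edit sequence (insert/delete/substitute each cost 1):
  1. insert 'a'  (+1)
  2. substitute 'i' -> 't'  (+1)
  3. substitute 'm' -> 't'  (+1)
  4. substitute 'p' -> 'r'  (+1)
  5. keep 'a'
  6. keep 'c'
  7. keep 't'
Total edit operations: 4
Edit distance = 4


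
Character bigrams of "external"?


Word: "external" (length 8)
Number of bigrams = 8 - 2 + 1 = 7
  Position 0: "ex"
  Position 1: "xt"
  Position 2: "te"
  Position 3: "er"
  Position 4: "rn"
  Position 5: "na"
  Position 6: "al"
Bigrams = "ex", "xt", "te", "er", "rn", "na", "al"


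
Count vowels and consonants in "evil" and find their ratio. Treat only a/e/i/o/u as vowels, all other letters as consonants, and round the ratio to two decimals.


Word: "evil"
Vowels (a,e,i,o,u): 2
Consonants: 2
Ratio = 2/2
= 1.00


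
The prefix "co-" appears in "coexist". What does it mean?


Prefix: co-
Example: coexist = co- + exist
Meaning = together


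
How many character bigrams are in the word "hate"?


Word: "hate" (length 4)
Number of 2-grams = length - 2 + 1 = 4 - 2 + 1
= 3


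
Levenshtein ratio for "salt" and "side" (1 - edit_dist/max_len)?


Word 1: "salt" (length 4)
Word 2: "side" (length 4)
One optimal edit sequence:
  1. keep 's'
  2. substitute 'a' -> 'i'  (+1)
  3. substitute 'l' -> 'd'  (+1)
  4. substitute 't' -> 'e'  (+1)
Edit distance = 3
Max length = max(4, 4) = 4
Similarity = 1 - 3/4
= 0.2500


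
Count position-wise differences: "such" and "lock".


Comparing character by character (same length = 4):
  Pos 0: 's' vs 'l' !=
  Pos 1: 'u' vs 'o' !=
  Pos 2: 'c' vs 'c' =
  Pos 3: 'h' vs 'k' !=
Hamming distance = 3


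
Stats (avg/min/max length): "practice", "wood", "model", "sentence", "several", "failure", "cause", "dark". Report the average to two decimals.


Lengths: "practice"=8, "wood"=4, "model"=5, "sentence"=8, "several"=7, "failure"=7, "cause"=5, "dark"=4
Sum = 48, Count = 8
Average = 48/8 = 6.00
= avg=6.00, min=4, max=8


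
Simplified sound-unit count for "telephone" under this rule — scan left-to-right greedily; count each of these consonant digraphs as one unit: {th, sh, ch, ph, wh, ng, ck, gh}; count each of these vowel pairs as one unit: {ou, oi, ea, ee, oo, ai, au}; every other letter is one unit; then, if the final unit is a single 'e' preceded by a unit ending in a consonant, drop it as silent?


Word: "telephone" (9 letters)
Left-to-right scan:
  1. 't' (letter)
  2. 'e' (letter)
  3. 'l' (letter)
  4. 'e' (letter)
  5. 'ph' (digraph)
  6. 'o' (letter)
  7. 'n' (letter)
  8. 'e' (letter)
Units from scan: 8
Final unit is 'e' after a consonant -> drop as silent (-1)
Sound units = 7 units


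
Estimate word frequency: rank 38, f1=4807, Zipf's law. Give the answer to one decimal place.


Zipf's law: f(r) = f(1) / r
f(1) = 4807
f(38) = 4807 / 38
= 126.5 occurrences


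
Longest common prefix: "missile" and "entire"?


Word 1: "missile"
Word 2: "entire"
Comparing from start:
  Pos 0: 'm' != 'e' (stop)
LCP = "" (length 0)


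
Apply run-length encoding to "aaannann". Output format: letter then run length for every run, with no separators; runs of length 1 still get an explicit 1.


String: "aaannann"
Scanning for consecutive runs:
  'a' x 3
  'n' x 2
  'a' x 1
  'n' x 2
RLE = "a3n2a1n2"


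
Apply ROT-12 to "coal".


Word: "coal"
Shift: 12
Each letter → (letter + shift) mod 26:
  'c' (2) + 12 = 14 → 'o'
  'o' (14) + 12 = 0 → 'a'
  'a' (0) + 12 = 12 → 'm'
  'l' (11) + 12 = 23 → 'x'
Result = "oamx"


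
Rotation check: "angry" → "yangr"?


Word: "angry", Candidate: "yangr"
Method: check if candidate is substring of word+word
"angryangry" contains "yangr"? Yes
Is rotation = Yes


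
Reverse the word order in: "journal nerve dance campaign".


Original: "journal nerve dance campaign"
Words (1..n): journal | nerve | dance | campaign
Reversed (n..1): campaign | dance | nerve | journal
Result = "campaign dance nerve journal"


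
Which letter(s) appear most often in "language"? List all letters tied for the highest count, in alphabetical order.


Word: "language"
Letter counts:
  'a': 2
  'e': 1
  'g': 2
  'l': 1
  'n': 1
  'u': 1
Maximum count = 2
Most frequent = 'a', 'g' (2 times each)


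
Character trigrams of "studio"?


Word: "studio" (length 6)
Number of trigrams = 6 - 3 + 1 = 4
  Position 0: "stu"
  Position 1: "tud"
  Position 2: "udi"
  Position 3: "dio"
Trigrams = "stu", "tud", "udi", "dio"


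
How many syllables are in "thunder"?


Word: "thunder"
Syllable breakdown: thun | der
Counting: 2 parts
= 2 syllables


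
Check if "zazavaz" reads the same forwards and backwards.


Word: "zazavaz"
Reversed: "zavazaz"
Forward == Backward? zazavaz != zavazaz
Palindrome = No


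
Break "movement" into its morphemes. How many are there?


Word: "movement"
Morphemes: move / -ment
Each morpheme carries meaning
= 2 morphemes


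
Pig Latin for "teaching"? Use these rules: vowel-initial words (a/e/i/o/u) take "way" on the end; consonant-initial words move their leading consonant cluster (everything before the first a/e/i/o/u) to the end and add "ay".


Word: "teaching"
Starts with consonant(s) → move to end, add 'ay'
Consonant cluster: "t"
Pig Latin = "eachingtay"


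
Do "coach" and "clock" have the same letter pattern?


Pattern of "coach": [0, 1, 2, 0, 3]
Pattern of "clock": [0, 1, 2, 0, 3]
Patterns match
Same pattern = Yes


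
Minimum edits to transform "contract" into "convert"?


Word 1: "contract" (length 8)
Word 2: "convert" (length 7)
One optimal edit sequence (insert/delete/substitute each cost 1):
  1. keep 'c'
  2. keep 'o'
  3. keep 'n'
  4. delete 't'  (+1)
  5. substitute 'r' -> 'v'  (+1)
  6. substitute 'a' -> 'e'  (+1)
  7. substitute 'c' -> 'r'  (+1)
  8. keep 't'
Total edit operations: 4
Edit distance = 4


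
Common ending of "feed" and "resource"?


Word 1: "feed"
Word 2: "resource"
Comparing from end:
  Pos -1: 'd' != 'e' (stop)
LCS = "" (length 0)


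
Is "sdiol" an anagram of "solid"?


Word 1: "solid" → sorted: dilos
Word 2: "sdiol" → sorted: dilos
Same letters? dilos == dilos
Anagram = Yes


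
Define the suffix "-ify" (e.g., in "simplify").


Suffix: -ify
Example: simplify (simple + -ify, with a spelling change)
Meaning = to make


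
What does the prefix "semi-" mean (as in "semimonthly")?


Prefix: semi-
Example: semimonthly = semi- + monthly
Meaning = half


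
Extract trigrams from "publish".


Word: "publish" (length 7)
Number of trigrams = 7 - 3 + 1 = 5
  Position 0: "pub"
  Position 1: "ubl"
  Position 2: "bli"
  Position 3: "lis"
  Position 4: "ish"
Trigrams = "pub", "ubl", "bli", "lis", "ish"


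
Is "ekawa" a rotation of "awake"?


Word: "awake", Candidate: "ekawa"
Method: check if candidate is substring of word+word
"awakeawake" contains "ekawa"? No
Is rotation = No


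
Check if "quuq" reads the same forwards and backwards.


Word: "quuq"
Reversed: "quuq"
Forward == Backward? quuq == quuq
Palindrome = Yes


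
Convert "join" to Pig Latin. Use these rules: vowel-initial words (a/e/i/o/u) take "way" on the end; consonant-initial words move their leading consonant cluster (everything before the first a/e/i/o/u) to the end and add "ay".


Word: "join"
Starts with consonant(s) → move to end, add 'ay'
Consonant cluster: "j"
Pig Latin = "oinjay"


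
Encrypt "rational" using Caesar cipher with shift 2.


Word: "rational"
Shift: 2
Each letter → (letter + shift) mod 26:
  'r' (17) + 2 = 19 → 't'
  'a' (0) + 2 = 2 → 'c'
  't' (19) + 2 = 21 → 'v'
  'i' (8) + 2 = 10 → 'k'
  'o' (14) + 2 = 16 → 'q'
  'n' (13) + 2 = 15 → 'p'
  'a' (0) + 2 = 2 → 'c'
  'l' (11) + 2 = 13 → 'n'
Result = "tcvkqpcn"


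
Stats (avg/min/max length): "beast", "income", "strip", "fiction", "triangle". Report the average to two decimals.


Lengths: "beast"=5, "income"=6, "strip"=5, "fiction"=7, "triangle"=8
Sum = 31, Count = 5
Average = 31/5 = 6.20
= avg=6.20, min=5, max=8


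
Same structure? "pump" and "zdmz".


Pattern of "pump": [0, 1, 2, 0]
Pattern of "zdmz": [0, 1, 2, 0]
Patterns match
Same pattern = Yes


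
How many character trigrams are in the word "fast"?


Word: "fast" (length 4)
Number of 3-grams = length - 3 + 1 = 4 - 3 + 1
= 2


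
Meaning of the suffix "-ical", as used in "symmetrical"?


Suffix: -ical
Example: symmetrical = symmetry + -ical, with a spelling change
Meaning = relating to


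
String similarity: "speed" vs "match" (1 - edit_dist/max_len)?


Word 1: "speed" (length 5)
Word 2: "match" (length 5)
One optimal edit sequence:
  1. substitute 's' -> 'm'  (+1)
  2. substitute 'p' -> 'a'  (+1)
  3. substitute 'e' -> 't'  (+1)
  4. substitute 'e' -> 'c'  (+1)
  5. substitute 'd' -> 'h'  (+1)
Edit distance = 5
Max length = max(5, 5) = 5
Similarity = 1 - 5/5
= 0.0000


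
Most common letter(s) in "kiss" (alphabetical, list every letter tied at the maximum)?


Word: "kiss"
Letter counts:
  'i': 1
  'k': 1
  's': 2
Maximum count = 2
Most frequent = 's' (2 times each)


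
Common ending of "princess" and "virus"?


Word 1: "princess"
Word 2: "virus"
Comparing from end:
  Pos -1: 's' == 's'
  Pos -2: 's' != 'u' (stop)
LCS = "s" (length 1)


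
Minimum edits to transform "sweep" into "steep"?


Word 1: "sweep" (length 5)
Word 2: "steep" (length 5)
One optimal edit sequence (insert/delete/substitute each cost 1):
  1. keep 's'
  2. substitute 'w' -> 't'  (+1)
  3. keep 'e'
  4. keep 'e'
  5. keep 'p'
Total edit operations: 1
Edit distance = 1


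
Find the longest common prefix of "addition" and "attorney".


Word 1: "addition"
Word 2: "attorney"
Comparing from start:
  Pos 0: 'a' == 'a'
  Pos 1: 'd' != 't' (stop)
LCP = "a" (length 1)


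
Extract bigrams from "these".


Word: "these" (length 5)
Number of bigrams = 5 - 2 + 1 = 4
  Position 0: "th"
  Position 1: "he"
  Position 2: "es"
  Position 3: "se"
Bigrams = "th", "he", "es", "se"


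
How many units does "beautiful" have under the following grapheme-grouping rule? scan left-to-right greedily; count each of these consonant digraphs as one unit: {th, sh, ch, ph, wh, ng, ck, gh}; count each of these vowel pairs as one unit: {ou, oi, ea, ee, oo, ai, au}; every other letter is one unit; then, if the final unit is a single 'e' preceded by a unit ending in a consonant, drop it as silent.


Word: "beautiful" (9 letters)
Left-to-right scan:
  (1) 'b' (letter)
  (2) 'ea' (vowel-pair)
  (3) 'u' (letter)
  (4) 't' (letter)
  (5) 'i' (letter)
  (6) 'f' (letter)
  (7) 'u' (letter)
  (8) 'l' (letter)
Units from scan: 8
Sound units = 8 units


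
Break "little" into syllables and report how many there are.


Word: "little"
Syllable breakdown: lit-tle
Counting: 2 parts
= 2 syllables


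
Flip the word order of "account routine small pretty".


Original: "account routine small pretty"
Words (1..n): account | routine | small | pretty
Reversed (n..1): pretty | small | routine | account
Result = "pretty small routine account"


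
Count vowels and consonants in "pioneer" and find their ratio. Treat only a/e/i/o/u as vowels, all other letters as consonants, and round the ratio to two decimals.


Word: "pioneer"
Vowels (a,e,i,o,u): 4
Consonants: 3
Ratio = 4/3
= 1.33


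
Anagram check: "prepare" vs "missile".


Word 1: "prepare" → sorted: aeepprr
Word 2: "missile" → sorted: eiilmss
Same letters? aeepprr != eiilmss
Anagram = No


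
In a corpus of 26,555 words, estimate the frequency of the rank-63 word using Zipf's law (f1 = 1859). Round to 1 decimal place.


Zipf's law: f(r) = f(1) / r
f(1) = 1859
f(63) = 1859 / 63
= 29.5 occurrences


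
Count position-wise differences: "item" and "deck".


Comparing character by character (same length = 4):
  Pos 0: 'i' vs 'd' !=
  Pos 1: 't' vs 'e' !=
  Pos 2: 'e' vs 'c' !=
  Pos 3: 'm' vs 'k' !=
Hamming distance = 4


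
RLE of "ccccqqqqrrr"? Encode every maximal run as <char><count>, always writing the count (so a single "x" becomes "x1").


String: "ccccqqqqrrr"
Scanning for consecutive runs:
  'c' x 4
  'q' x 4
  'r' x 3
RLE = "c4q4r3"


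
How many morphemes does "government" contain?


Word: "government"
Morphemes: govern | -ment
Each morpheme carries meaning
= 2 morphemes


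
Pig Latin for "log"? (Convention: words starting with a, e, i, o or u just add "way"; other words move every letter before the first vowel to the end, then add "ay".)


Word: "log"
Starts with consonant(s) → move to end, add 'ay'
Consonant cluster: "l"
Pig Latin = "oglay"


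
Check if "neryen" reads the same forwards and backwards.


Word: "neryen"
Reversed: "neyren"
Forward == Backward? neryen != neyren
Palindrome = No


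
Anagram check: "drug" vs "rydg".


Word 1: "drug" → sorted: dgru
Word 2: "rydg" → sorted: dgry
Same letters? dgru != dgry
Anagram = No


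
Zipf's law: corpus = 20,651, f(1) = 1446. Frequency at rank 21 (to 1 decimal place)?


Zipf's law: f(r) = f(1) / r
f(1) = 1446
f(21) = 1446 / 21
= 68.9 occurrences


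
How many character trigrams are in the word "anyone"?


Word: "anyone" (length 6)
Number of 3-grams = length - 3 + 1 = 6 - 3 + 1
= 4


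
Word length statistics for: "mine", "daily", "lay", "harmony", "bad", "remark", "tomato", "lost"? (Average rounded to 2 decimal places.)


Lengths: "mine"=4, "daily"=5, "lay"=3, "harmony"=7, "bad"=3, "remark"=6, "tomato"=6, "lost"=4
Sum = 38, Count = 8
Average = 38/8 = 4.75
= avg=4.75, min=3, max=7


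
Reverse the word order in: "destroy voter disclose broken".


Original: "destroy voter disclose broken"
Words (1..n): destroy | voter | disclose | broken
Reversed (n..1): broken | disclose | voter | destroy
Result = "broken disclose voter destroy"


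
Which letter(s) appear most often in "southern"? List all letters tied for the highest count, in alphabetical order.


Word: "southern"
Letter counts:
  'e': 1
  'h': 1
  'n': 1
  'o': 1
  'r': 1
  's': 1
  't': 1
  'u': 1
Maximum count = 1
Most frequent = 'e', 'h', 'n', 'o', 'r', 's', 't', 'u' (1 time each)


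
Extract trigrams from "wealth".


Word: "wealth" (length 6)
Number of trigrams = 6 - 3 + 1 = 4
  Position 0: "wea"
  Position 1: "eal"
  Position 2: "alt"
  Position 3: "lth"
Trigrams = "wea", "eal", "alt", "lth"


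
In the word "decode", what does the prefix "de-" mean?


Prefix: de-
Example: decode = de- + code
Meaning = remove / reverse


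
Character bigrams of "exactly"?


Word: "exactly" (length 7)
Number of bigrams = 7 - 2 + 1 = 6
  Position 0: "ex"
  Position 1: "xa"
  Position 2: "ac"
  Position 3: "ct"
  Position 4: "tl"
  Position 5: "ly"
Bigrams = "ex", "xa", "ac", "ct", "tl", "ly"


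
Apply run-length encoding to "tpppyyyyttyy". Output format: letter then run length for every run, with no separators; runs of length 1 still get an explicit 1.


String: "tpppyyyyttyy"
Scanning for consecutive runs:
  't' x 1
  'p' x 3
  'y' x 4
  't' x 2
  'y' x 2
RLE = "t1p3y4t2y2"


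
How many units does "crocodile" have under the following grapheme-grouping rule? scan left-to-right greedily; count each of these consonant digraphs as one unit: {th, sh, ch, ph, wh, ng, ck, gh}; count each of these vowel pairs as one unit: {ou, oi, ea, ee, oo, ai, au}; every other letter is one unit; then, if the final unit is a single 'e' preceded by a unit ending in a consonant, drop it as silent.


Word: "crocodile" (9 letters)
Left-to-right scan:
  [1] 'c' (letter)
  [2] 'r' (letter)
  [3] 'o' (letter)
  [4] 'c' (letter)
  [5] 'o' (letter)
  [6] 'd' (letter)
  [7] 'i' (letter)
  [8] 'l' (letter)
  [9] 'e' (letter)
Units from scan: 9
Final unit is 'e' after a consonant -> drop as silent (-1)
Sound units = 8 units


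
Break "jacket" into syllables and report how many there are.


Word: "jacket"
Syllable breakdown: jack · et
Counting: 2 parts
= 2 syllables


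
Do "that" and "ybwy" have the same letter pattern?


Pattern of "that": [0, 1, 2, 0]
Pattern of "ybwy": [0, 1, 2, 0]
Patterns match
Same pattern = Yes


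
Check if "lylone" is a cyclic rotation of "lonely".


Word: "lonely", Candidate: "lylone"
Method: check if candidate is substring of word+word
"lonelylonely" contains "lylone"? Yes
Is rotation = Yes


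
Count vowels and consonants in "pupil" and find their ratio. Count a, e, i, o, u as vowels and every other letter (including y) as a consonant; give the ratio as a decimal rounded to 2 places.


Word: "pupil"
Vowels (a,e,i,o,u): 2
Consonants: 3
Ratio = 2/3
= 0.67


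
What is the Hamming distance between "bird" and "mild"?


Comparing character by character (same length = 4):
  Pos 0: 'b' vs 'm' !=
  Pos 1: 'i' vs 'i' =
  Pos 2: 'r' vs 'l' !=
  Pos 3: 'd' vs 'd' =
Hamming distance = 2


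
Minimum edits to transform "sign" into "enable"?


Word 1: "sign" (length 4)
Word 2: "enable" (length 6)
One optimal edit sequence (insert/delete/substitute each cost 1):
  1. insert 'e'  (+1)
  2. insert 'n'  (+1)
  3. substitute 's' -> 'a'  (+1)
  4. substitute 'i' -> 'b'  (+1)
  5. substitute 'g' -> 'l'  (+1)
  6. substitute 'n' -> 'e'  (+1)
Total edit operations: 6
Edit distance = 6


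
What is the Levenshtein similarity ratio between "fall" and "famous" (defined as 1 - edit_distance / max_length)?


Word 1: "fall" (length 4)
Word 2: "famous" (length 6)
One optimal edit sequence:
  1. keep 'f'
  2. keep 'a'
  3. insert 'm'  (+1)
  4. insert 'o'  (+1)
  5. substitute 'l' -> 'u'  (+1)
  6. substitute 'l' -> 's'  (+1)
Edit distance = 4
Max length = max(4, 6) = 6
Similarity = 1 - 4/6
= 0.3333


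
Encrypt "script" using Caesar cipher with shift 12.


Word: "script"
Shift: 12
Each letter → (letter + shift) mod 26:
  's' (18) + 12 = 4 → 'e'
  'c' (2) + 12 = 14 → 'o'
  'r' (17) + 12 = 3 → 'd'
  'i' (8) + 12 = 20 → 'u'
  'p' (15) + 12 = 1 → 'b'
  't' (19) + 12 = 5 → 'f'
Result = "eodubf"


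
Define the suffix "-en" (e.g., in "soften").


Suffix: -en
As in: soften -> soft + -en
Meaning = to make / become


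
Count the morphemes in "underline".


Word: "underline"
Morphemes: under- / line
Each morpheme carries meaning
= 2 morphemes


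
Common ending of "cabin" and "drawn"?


Word 1: "cabin"
Word 2: "drawn"
Comparing from end:
  Pos -1: 'n' == 'n'
  Pos -2: 'i' != 'w' (stop)
LCS = "n" (length 1)


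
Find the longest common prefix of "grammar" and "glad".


Word 1: "grammar"
Word 2: "glad"
Comparing from start:
  Pos 0: 'g' == 'g'
  Pos 1: 'r' != 'l' (stop)
LCP = "g" (length 1)


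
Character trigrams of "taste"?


Word: "taste" (length 5)
Number of trigrams = 5 - 3 + 1 = 3
  Position 0: "tas"
  Position 1: "ast"
  Position 2: "ste"
Trigrams = "tas", "ast", "ste"


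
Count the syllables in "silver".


Word: "silver"
Syllable breakdown: sil-ver
Counting: 2 parts
= 2 syllables


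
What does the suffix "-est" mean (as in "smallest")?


Suffix: -est
Example: smallest (small + -est)
Meaning = most


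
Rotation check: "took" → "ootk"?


Word: "took", Candidate: "ootk"
Method: check if candidate is substring of word+word
"tooktook" contains "ootk"? No
Is rotation = No


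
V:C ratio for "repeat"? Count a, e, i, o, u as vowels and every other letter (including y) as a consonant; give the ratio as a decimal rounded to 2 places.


Word: "repeat"
Vowels (a,e,i,o,u): 3
Consonants: 3
Ratio = 3/3
= 1.00


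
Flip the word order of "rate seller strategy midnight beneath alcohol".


Original: "rate seller strategy midnight beneath alcohol"
Words (1..n): rate | seller | strategy | midnight | beneath | alcohol
Reversed (n..1): alcohol | beneath | midnight | strategy | seller | rate
Result = "alcohol beneath midnight strategy seller rate"


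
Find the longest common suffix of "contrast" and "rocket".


Word 1: "contrast"
Word 2: "rocket"
Comparing from end:
  Pos -1: 't' == 't'
  Pos -2: 's' != 'e' (stop)
LCS = "t" (length 1)


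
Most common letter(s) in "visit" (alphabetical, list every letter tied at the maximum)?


Word: "visit"
Letter counts:
  'i': 2
  's': 1
  't': 1
  'v': 1
Maximum count = 2
Most frequent = 'i' (2 times each)


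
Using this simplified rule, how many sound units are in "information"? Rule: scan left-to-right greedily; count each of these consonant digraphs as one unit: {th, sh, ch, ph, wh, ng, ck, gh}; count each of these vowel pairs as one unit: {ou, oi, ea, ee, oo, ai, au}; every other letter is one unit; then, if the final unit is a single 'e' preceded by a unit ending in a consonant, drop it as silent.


Word: "information" (11 letters)
Left-to-right scan:
  [1] 'i' (letter)
  [2] 'n' (letter)
  [3] 'f' (letter)
  [4] 'o' (letter)
  [5] 'r' (letter)
  [6] 'm' (letter)
  [7] 'a' (letter)
  [8] 't' (letter)
  [9] 'i' (letter)
  [10] 'o' (letter)
  [11] 'n' (letter)
Units from scan: 11
Sound units = 11 units


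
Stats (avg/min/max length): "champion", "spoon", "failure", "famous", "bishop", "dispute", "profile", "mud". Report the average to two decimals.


Lengths: "champion"=8, "spoon"=5, "failure"=7, "famous"=6, "bishop"=6, "dispute"=7, "profile"=7, "mud"=3
Sum = 49, Count = 8
Average = 49/8 = 6.13
= avg=6.13, min=3, max=8


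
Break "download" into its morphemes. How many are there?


Word: "download"
Morphemes: down- | load
Each morpheme carries meaning
= 2 morphemes


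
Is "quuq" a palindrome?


Word: "quuq"
Reversed: "quuq"
Forward == Backward? quuq == quuq
Palindrome = Yes


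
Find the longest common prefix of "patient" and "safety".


Word 1: "patient"
Word 2: "safety"
Comparing from start:
  Pos 0: 'p' != 's' (stop)
LCP = "" (length 0)


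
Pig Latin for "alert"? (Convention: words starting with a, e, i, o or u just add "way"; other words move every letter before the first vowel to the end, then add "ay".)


Word: "alert"
Starts with vowel → add 'way'
Pig Latin = "alertway"


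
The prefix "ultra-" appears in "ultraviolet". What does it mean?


Prefix: ultra-
Example: ultraviolet (ultra- + violet)
Meaning = beyond


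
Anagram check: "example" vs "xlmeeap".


Word 1: "example" → sorted: aeelmpx
Word 2: "xlmeeap" → sorted: aeelmpx
Same letters? aeelmpx == aeelmpx
Anagram = Yes


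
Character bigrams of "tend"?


Word: "tend" (length 4)
Number of bigrams = 4 - 2 + 1 = 3
  Position 0: "te"
  Position 1: "en"
  Position 2: "nd"
Bigrams = "te", "en", "nd"


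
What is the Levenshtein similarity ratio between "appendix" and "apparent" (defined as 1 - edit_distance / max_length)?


Word 1: "appendix" (length 8)
Word 2: "apparent" (length 8)
One optimal edit sequence:
  1. keep 'a'
  2. keep 'p'
  3. keep 'p'
  4. substitute 'e' -> 'a'  (+1)
  5. substitute 'n' -> 'r'  (+1)
  6. substitute 'd' -> 'e'  (+1)
  7. substitute 'i' -> 'n'  (+1)
  8. substitute 'x' -> 't'  (+1)
Edit distance = 5
Max length = max(8, 8) = 8
Similarity = 1 - 5/8
= 0.3750


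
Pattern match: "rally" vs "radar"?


Pattern of "rally": [0, 1, 2, 2, 3]
Pattern of "radar": [0, 1, 2, 1, 0]
Patterns do not match
Same pattern = No


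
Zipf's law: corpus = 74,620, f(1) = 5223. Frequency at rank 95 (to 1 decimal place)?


Zipf's law: f(r) = f(1) / r
f(1) = 5223
f(95) = 5223 / 95
= 55.0 occurrences


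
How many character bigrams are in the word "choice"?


Word: "choice" (length 6)
Number of 2-grams = length - 2 + 1 = 6 - 2 + 1
= 5


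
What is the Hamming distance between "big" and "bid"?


Comparing character by character (same length = 3):
  Pos 0: 'b' vs 'b' =
  Pos 1: 'i' vs 'i' =
  Pos 2: 'g' vs 'd' !=
Hamming distance = 1


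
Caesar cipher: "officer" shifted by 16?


Word: "officer"
Shift: 16
Each letter → (letter + shift) mod 26:
  'o' (14) + 16 = 4 → 'e'
  'f' (5) + 16 = 21 → 'v'
  'f' (5) + 16 = 21 → 'v'
  'i' (8) + 16 = 24 → 'y'
  'c' (2) + 16 = 18 → 's'
  'e' (4) + 16 = 20 → 'u'
  'r' (17) + 16 = 7 → 'h'
Result = "evvysuh"


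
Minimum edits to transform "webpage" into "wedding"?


Word 1: "webpage" (length 7)
Word 2: "wedding" (length 7)
One optimal edit sequence (insert/delete/substitute each cost 1):
  1. keep 'w'
  2. keep 'e'
  3. substitute 'b' -> 'd'  (+1)
  4. substitute 'p' -> 'd'  (+1)
  5. substitute 'a' -> 'i'  (+1)
  6. substitute 'g' -> 'n'  (+1)
  7. substitute 'e' -> 'g'  (+1)
Total edit operations: 5
Edit distance = 5


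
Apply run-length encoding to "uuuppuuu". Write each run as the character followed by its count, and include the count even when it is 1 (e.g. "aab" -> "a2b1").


String: "uuuppuuu"
Scanning for consecutive runs:
  'u' x 3
  'p' x 2
  'u' x 3
RLE = "u3p2u3"


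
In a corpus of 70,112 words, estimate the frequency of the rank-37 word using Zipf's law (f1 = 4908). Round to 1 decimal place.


Zipf's law: f(r) = f(1) / r
f(1) = 4908
f(37) = 4908 / 37
= 132.6 occurrences


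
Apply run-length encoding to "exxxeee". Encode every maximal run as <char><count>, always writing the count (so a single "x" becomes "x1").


String: "exxxeee"
Scanning for consecutive runs:
  'e' x 1
  'x' x 3
  'e' x 3
RLE = "e1x3e3"


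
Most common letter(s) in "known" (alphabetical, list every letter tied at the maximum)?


Word: "known"
Letter counts:
  'k': 1
  'n': 2
  'o': 1
  'w': 1
Maximum count = 2
Most frequent = 'n' (2 times each)


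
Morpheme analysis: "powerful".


Word: "powerful"
Morphemes: power | -ful
Each morpheme carries meaning
= 2 morphemes


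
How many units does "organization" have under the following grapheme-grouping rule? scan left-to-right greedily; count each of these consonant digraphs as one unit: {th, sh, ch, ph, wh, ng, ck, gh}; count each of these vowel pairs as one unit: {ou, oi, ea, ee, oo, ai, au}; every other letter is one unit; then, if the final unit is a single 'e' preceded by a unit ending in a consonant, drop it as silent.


Word: "organization" (12 letters)
Left-to-right scan:
  (1) 'o' (letter)
  (2) 'r' (letter)
  (3) 'g' (letter)
  (4) 'a' (letter)
  (5) 'n' (letter)
  (6) 'i' (letter)
  (7) 'z' (letter)
  (8) 'a' (letter)
  (9) 't' (letter)
  (10) 'i' (letter)
  (11) 'o' (letter)
  (12) 'n' (letter)
Units from scan: 12
Sound units = 12 units


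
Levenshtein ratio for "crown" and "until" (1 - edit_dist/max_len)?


Word 1: "crown" (length 5)
Word 2: "until" (length 5)
One optimal edit sequence:
  1. substitute 'c' -> 'u'  (+1)
  2. substitute 'r' -> 'n'  (+1)
  3. substitute 'o' -> 't'  (+1)
  4. substitute 'w' -> 'i'  (+1)
  5. substitute 'n' -> 'l'  (+1)
Edit distance = 5
Max length = max(5, 5) = 5
Similarity = 1 - 5/5
= 0.0000


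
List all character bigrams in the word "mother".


Word: "mother" (length 6)
Number of bigrams = 6 - 2 + 1 = 5
  Position 0: "mo"
  Position 1: "ot"
  Position 2: "th"
  Position 3: "he"
  Position 4: "er"
Bigrams = "mo", "ot", "th", "he", "er"


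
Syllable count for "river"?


Word: "river"
Syllable breakdown: riv-er
Counting: 2 parts
= 2 syllables


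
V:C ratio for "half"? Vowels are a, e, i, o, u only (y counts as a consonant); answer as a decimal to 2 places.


Word: "half"
Vowels (a,e,i,o,u): 1
Consonants: 3
Ratio = 1/3
= 0.33


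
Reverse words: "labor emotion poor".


Original: "labor emotion poor"
Words (1..n): labor | emotion | poor
Reversed (n..1): poor | emotion | labor
Result = "poor emotion labor"


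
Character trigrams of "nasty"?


Word: "nasty" (length 5)
Number of trigrams = 5 - 3 + 1 = 3
  Position 0: "nas"
  Position 1: "ast"
  Position 2: "sty"
Trigrams = "nas", "ast", "sty"


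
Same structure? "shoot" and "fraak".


Pattern of "shoot": [0, 1, 2, 2, 3]
Pattern of "fraak": [0, 1, 2, 2, 3]
Patterns match
Same pattern = Yes


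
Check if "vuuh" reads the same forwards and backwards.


Word: "vuuh"
Reversed: "huuv"
Forward == Backward? vuuh != huuv
Palindrome = No


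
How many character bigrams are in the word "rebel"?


Word: "rebel" (length 5)
Number of 2-grams = length - 2 + 1 = 5 - 2 + 1
= 4


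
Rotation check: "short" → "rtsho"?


Word: "short", Candidate: "rtsho"
Method: check if candidate is substring of word+word
"shortshort" contains "rtsho"? Yes
Is rotation = Yes


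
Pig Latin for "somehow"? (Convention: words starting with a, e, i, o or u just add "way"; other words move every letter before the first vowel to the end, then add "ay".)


Word: "somehow"
Starts with consonant(s) → move to end, add 'ay'
Consonant cluster: "s"
Pig Latin = "omehowsay"


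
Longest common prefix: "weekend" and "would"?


Word 1: "weekend"
Word 2: "would"
Comparing from start:
  Pos 0: 'w' == 'w'
  Pos 1: 'e' != 'o' (stop)
LCP = "w" (length 1)


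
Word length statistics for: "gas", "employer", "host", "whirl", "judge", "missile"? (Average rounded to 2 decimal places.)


Lengths: "gas"=3, "employer"=8, "host"=4, "whirl"=5, "judge"=5, "missile"=7
Sum = 32, Count = 6
Average = 32/6 = 5.33
= avg=5.33, min=3, max=8


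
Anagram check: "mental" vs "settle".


Word 1: "mental" → sorted: aelmnt
Word 2: "settle" → sorted: eelstt
Same letters? aelmnt != eelstt
Anagram = No


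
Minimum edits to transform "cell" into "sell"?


Word 1: "cell" (length 4)
Word 2: "sell" (length 4)
One optimal edit sequence (insert/delete/substitute each cost 1):
  1. substitute 'c' -> 's'  (+1)
  2. keep 'e'
  3. keep 'l'
  4. keep 'l'
Total edit operations: 1
Edit distance = 1


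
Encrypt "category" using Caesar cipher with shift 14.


Word: "category"
Shift: 14
Each letter → (letter + shift) mod 26:
  'c' (2) + 14 = 16 → 'q'
  'a' (0) + 14 = 14 → 'o'
  't' (19) + 14 = 7 → 'h'
  'e' (4) + 14 = 18 → 's'
  'g' (6) + 14 = 20 → 'u'
  'o' (14) + 14 = 2 → 'c'
  'r' (17) + 14 = 5 → 'f'
  'y' (24) + 14 = 12 → 'm'
Result = "qohsucfm"


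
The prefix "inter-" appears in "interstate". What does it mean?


Prefix: inter-
Example: interstate (inter- + state)
Meaning = between


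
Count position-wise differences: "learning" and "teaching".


Comparing character by character (same length = 8):
  Pos 0: 'l' vs 't' !=
  Pos 1: 'e' vs 'e' =
  Pos 2: 'a' vs 'a' =
  Pos 3: 'r' vs 'c' !=
  Pos 4: 'n' vs 'h' !=
  Pos 5: 'i' vs 'i' =
  Pos 6: 'n' vs 'n' =
  Pos 7: 'g' vs 'g' =
Hamming distance = 3


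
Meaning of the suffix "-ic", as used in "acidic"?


Suffix: -ic
Example: acidic = acid + -ic
Meaning = relating to


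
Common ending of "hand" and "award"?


Word 1: "hand"
Word 2: "award"
Comparing from end:
  Pos -1: 'd' == 'd'
  Pos -2: 'n' != 'r' (stop)
LCS = "d" (length 1)


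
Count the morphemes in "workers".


Word: "workers"
Morphemes: work | -er | -s
Each morpheme carries meaning
= 3 morphemes


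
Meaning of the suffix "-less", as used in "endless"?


Suffix: -less
As in: endless -> end + -less
Meaning = without


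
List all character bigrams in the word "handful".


Word: "handful" (length 7)
Number of bigrams = 7 - 2 + 1 = 6
  Position 0: "ha"
  Position 1: "an"
  Position 2: "nd"
  Position 3: "df"
  Position 4: "fu"
  Position 5: "ul"
Bigrams = "ha", "an", "nd", "df", "fu", "ul"


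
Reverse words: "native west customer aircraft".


Original: "native west customer aircraft"
Words (1..n): native | west | customer | aircraft
Reversed (n..1): aircraft | customer | west | native
Result = "aircraft customer west native"


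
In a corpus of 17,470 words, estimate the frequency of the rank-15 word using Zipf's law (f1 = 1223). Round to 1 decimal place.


Zipf's law: f(r) = f(1) / r
f(1) = 1223
f(15) = 1223 / 15
= 81.5 occurrences


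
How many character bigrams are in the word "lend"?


Word: "lend" (length 4)
Number of 2-grams = length - 2 + 1 = 4 - 2 + 1
= 3


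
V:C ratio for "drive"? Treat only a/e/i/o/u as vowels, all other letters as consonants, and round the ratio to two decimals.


Word: "drive"
Vowels (a,e,i,o,u): 2
Consonants: 3
Ratio = 2/3
= 0.67


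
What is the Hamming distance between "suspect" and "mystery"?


Comparing character by character (same length = 7):
  Pos 0: 's' vs 'm' !=
  Pos 1: 'u' vs 'y' !=
  Pos 2: 's' vs 's' =
  Pos 3: 'p' vs 't' !=
  Pos 4: 'e' vs 'e' =
  Pos 5: 'c' vs 'r' !=
  Pos 6: 't' vs 'y' !=
Hamming distance = 5


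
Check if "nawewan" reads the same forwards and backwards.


Word: "nawewan"
Reversed: "nawewan"
Forward == Backward? nawewan == nawewan
Palindrome = Yes


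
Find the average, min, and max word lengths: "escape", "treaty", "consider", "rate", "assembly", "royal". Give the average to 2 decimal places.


Lengths: "escape"=6, "treaty"=6, "consider"=8, "rate"=4, "assembly"=8, "royal"=5
Sum = 37, Count = 6
Average = 37/6 = 6.17
= avg=6.17, min=4, max=8
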